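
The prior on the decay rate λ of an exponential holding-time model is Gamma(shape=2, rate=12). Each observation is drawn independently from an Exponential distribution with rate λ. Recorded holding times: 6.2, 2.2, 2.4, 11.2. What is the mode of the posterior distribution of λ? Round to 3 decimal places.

λ̂_MAP = 0.147

The Exponential(rate=λ) likelihood is ∝ λ^n e^(−λΣtᵢ). Here n = 4 and Σtᵢ = 6.2 + 2.2 + 2.4 + 11.2 = 22.
Posterior ∝ λe^(−12λ) · λ^4e^(−22λ) = λ^5e^(−34λ), i.e. Gamma(6, 34).
Mode = (a−1)/b = 5/34 ≈ 0.147.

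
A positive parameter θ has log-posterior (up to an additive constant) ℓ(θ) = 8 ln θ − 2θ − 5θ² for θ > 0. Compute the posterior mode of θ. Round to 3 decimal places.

ℓ'(θ) = 8/θ − 2 − 10θ. Setting this to zero and multiplying by θ: 10θ² + 2θ − 8 = 0.
θ = (−2 + √(2² + 4·10·8)) / (2·10) = (−2 + √324) / 20 = (−2 + 18)/20 = 4/5.
ℓ''(θ) = −8/θ² − 10 < 0, confirming a maximum.

θ̂_MAP = 0.800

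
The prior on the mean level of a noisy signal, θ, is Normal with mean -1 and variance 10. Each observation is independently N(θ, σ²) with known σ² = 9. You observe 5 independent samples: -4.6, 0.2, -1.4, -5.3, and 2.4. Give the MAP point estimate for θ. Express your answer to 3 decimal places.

n = 5; x̄ = ((-4.6) + 0.2 + (-1.4) + (-5.3) + 2.4)/5 = -8.7/5 = -1.74.
For a Normal prior and Normal likelihood with known variance, the posterior is Normal; its mode equals its mean, the precision-weighted average.
Prior precision 1/σ₀² = 1/10 = 0.1; data precision n/σ² = 5/9.
θ̂ = (0.1·(-1) + (5/9)·(-1.74)) / (0.1 + 5/9) = (-16/15)/(59/90) = -96/59 ≈ -1.627.

θ̂_MAP = -1.627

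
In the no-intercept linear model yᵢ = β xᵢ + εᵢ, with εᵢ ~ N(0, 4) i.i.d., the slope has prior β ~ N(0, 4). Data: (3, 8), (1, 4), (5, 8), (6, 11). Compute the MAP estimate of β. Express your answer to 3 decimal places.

log p(β | y) = −Σ(yᵢ − βxᵢ)²/(2·4) − β²/(2·4) + const.
Setting the derivative to zero: Σxᵢ(yᵢ − βxᵢ)/4 − β/4 = 0, so β = Σxᵢyᵢ / (Σxᵢ² + σ²/τ²).
Σxᵢyᵢ = 3·8 + 1·4 + 5·8 + 6·11 = 134; Σxᵢ² = 71; σ²/τ² = 1.
β̂_MAP = 134 / (71 + 1) = 134/72 ≈ 1.861.

β̂_MAP = 1.861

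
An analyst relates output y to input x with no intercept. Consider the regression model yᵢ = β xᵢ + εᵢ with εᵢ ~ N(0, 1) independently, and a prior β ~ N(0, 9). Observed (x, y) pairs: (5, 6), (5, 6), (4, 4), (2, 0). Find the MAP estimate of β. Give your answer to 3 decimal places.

β̂_MAP = 1.084

log p(β | y) = −Σ(yᵢ − βxᵢ)²/(2·1) − β²/(2·9) + const.
Setting the derivative to zero: Σxᵢ(yᵢ − βxᵢ)/1 − β/9 = 0, so β = Σxᵢyᵢ / (Σxᵢ² + σ²/τ²).
Σxᵢyᵢ = 5·6 + 5·6 + 4·4 + 2·0 = 76; Σxᵢ² = 70; σ²/τ² = 1/9.
β̂_MAP = 76 / (70 + 1/9) = 76/(631/9) = 684/631 ≈ 1.084.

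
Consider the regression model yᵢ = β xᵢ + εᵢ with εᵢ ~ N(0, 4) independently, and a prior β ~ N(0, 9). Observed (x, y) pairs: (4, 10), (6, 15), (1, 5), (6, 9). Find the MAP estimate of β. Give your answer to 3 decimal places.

log p(β | y) = −Σ(yᵢ − βxᵢ)²/(2·4) − β²/(2·9) + const.
Setting the derivative to zero: Σxᵢ(yᵢ − βxᵢ)/4 − β/9 = 0, so β = Σxᵢyᵢ / (Σxᵢ² + σ²/τ²).
Σxᵢyᵢ = 4·10 + 6·15 + 1·5 + 6·9 = 189; Σxᵢ² = 89; σ²/τ² = 4/9.
β̂_MAP = 189 / (89 + 4/9) = 189/(805/9) = 243/115 ≈ 2.113.

β̂_MAP = 2.113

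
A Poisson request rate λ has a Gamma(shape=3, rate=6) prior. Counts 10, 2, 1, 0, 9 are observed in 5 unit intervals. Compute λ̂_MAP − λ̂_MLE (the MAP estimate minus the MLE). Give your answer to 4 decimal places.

Σxᵢ = 22. Posterior is Gamma(25, 11); MAP = (25−1)/11 = 24/11 ≈ 2.18182.
MLE = x̄ = 22/5 ≈ 4.40000.
Difference = 24/11 − 22/5 = -122/55 ≈ -2.2182.

MAP − MLE = -2.2182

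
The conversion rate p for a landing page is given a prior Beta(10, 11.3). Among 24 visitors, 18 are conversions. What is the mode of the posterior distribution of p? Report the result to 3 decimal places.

p̂_MAP = 0.624

Prior: Beta(10, 11.3).
Data: 18 successes in 24 trials. The binomial likelihood contributes p^18(1−p)^6, so the posterior is Beta(10+18, 11.3+6) = Beta(28, 17.3).
For Beta(a, b) with a, b > 1 the mode is (a−1)/(a+b−2) = 27/43.3 ≈ 0.624.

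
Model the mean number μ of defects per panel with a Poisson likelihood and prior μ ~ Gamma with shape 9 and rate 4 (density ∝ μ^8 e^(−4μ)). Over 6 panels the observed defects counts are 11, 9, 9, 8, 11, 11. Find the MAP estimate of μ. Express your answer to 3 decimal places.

Σxᵢ = 11+9+9+8+11+11 = 59, with n = 6.
Posterior ∝ μ^8e^(−4μ) · μ^59e^(−6μ) = μ^67e^(−10μ), i.e. Gamma(shape=68, rate=10).
The mode of a Gamma(a, b) with a ≥ 1 (shape–rate) is (a−1)/b = 67/10 ≈ 6.700.

μ̂_MAP = 6.700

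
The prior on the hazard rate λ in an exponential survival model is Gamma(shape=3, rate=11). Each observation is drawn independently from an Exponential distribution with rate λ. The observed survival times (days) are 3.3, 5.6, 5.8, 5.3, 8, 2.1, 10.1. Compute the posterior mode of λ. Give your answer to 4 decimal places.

The Exponential(rate=λ) likelihood is ∝ λ^n e^(−λΣtᵢ). Here n = 7 and Σtᵢ = 3.3 + 5.6 + 5.8 + 5.3 + 8 + 2.1 + 10.1 = 40.2.
Posterior ∝ λ^2e^(−11λ) · λ^7e^(−40.2λ) = λ^9e^(−51.2λ), i.e. Gamma(10, 51.2).
Mode = (a−1)/b = 9/51.2 ≈ 0.1758.

λ̂_MAP = 0.1758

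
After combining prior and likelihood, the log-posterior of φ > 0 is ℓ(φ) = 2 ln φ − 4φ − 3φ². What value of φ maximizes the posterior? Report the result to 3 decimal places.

ℓ'(φ) = 2/φ − 4 − 6φ. Setting this to zero and multiplying by φ: 6φ² + 4φ − 2 = 0.
φ = (−4 + √(4² + 4·6·2)) / (2·6) = (−4 + √64) / 12 = (−4 + 8)/12 = 1/3.
ℓ''(φ) = −2/φ² − 6 < 0, confirming a maximum.

φ̂_MAP = 0.333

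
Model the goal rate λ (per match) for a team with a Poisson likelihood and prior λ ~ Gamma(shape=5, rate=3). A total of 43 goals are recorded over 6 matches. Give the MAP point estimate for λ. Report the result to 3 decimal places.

λ̂_MAP = 5.222

Σxᵢ = 43, n = 6.
Posterior ∝ λ^4e^(−3λ) · λ^43e^(−6λ) = λ^47e^(−9λ), i.e. Gamma(shape=48, rate=9).
The mode of a Gamma(a, b) with a ≥ 1 (shape–rate) is (a−1)/b = 47/9 ≈ 5.222.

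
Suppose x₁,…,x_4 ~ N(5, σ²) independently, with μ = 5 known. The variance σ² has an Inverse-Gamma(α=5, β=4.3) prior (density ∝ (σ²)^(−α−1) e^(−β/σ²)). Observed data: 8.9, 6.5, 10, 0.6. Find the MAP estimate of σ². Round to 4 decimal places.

Sum of squared deviations about the known mean: SS = (8.9−5)² + (6.5−5)² + (10−5)² + (0.6−5)² = 61.82.
The Normal likelihood contributes (σ²)^(−n/2) exp(−SS/(2σ²)), so the posterior is Inverse-Gamma(α + n/2, β + SS/2) = Inverse-Gamma(7, 35.21).
The mode of Inverse-Gamma(a, b) is b/(a+1) = 35.21/8 ≈ 4.4013.

σ̂²_MAP = 4.4013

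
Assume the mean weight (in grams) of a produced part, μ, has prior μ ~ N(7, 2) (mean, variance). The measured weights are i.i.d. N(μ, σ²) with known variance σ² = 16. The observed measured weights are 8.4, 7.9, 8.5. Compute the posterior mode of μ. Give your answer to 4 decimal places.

μ̂_MAP = 7.3455

n = 3; x̄ = (8.4 + 7.9 + 8.5)/3 = 24.8/3 = 124/15 ≈ 8.2667.
For a Normal prior and Normal likelihood with known variance, the posterior is Normal; its mode equals its mean, the precision-weighted average.
Prior precision 1/σ₀² = 1/2 = 0.5; data precision n/σ² = 3/16 = 0.1875.
μ̂ = (0.5·7 + 0.1875·(124/15)) / (0.5 + 0.1875) = 5.05/0.6875 = 404/55 ≈ 7.3455.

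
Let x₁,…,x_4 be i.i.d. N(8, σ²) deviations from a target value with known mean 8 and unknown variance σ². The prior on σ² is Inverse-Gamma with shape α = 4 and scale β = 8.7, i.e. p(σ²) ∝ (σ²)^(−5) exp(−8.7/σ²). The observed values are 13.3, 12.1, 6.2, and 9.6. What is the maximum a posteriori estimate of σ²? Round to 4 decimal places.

σ̂²_MAP = 4.8643

Sum of squared deviations about the known mean: SS = (13.3−8)² + (12.1−8)² + (6.2−8)² + (9.6−8)² = 50.7.
The Normal likelihood contributes (σ²)^(−n/2) exp(−SS/(2σ²)), so the posterior is Inverse-Gamma(α + n/2, β + SS/2) = Inverse-Gamma(6, 34.05).
The mode of Inverse-Gamma(a, b) is b/(a+1) = 34.05/7 ≈ 4.8643.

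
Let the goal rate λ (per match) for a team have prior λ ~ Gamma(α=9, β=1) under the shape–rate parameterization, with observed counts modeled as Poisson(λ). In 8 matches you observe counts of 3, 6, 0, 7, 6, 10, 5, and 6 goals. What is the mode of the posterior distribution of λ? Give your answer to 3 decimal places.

λ̂_MAP = 5.667

Σxᵢ = 3+6+0+7+6+10+5+6 = 43, with n = 8.
Posterior ∝ λ^8e^(−1λ) · λ^43e^(−8λ) = λ^51e^(−9λ), i.e. Gamma(shape=52, rate=9).
The mode of a Gamma(a, b) with a ≥ 1 (shape–rate) is (a−1)/b = 51/9 ≈ 5.667.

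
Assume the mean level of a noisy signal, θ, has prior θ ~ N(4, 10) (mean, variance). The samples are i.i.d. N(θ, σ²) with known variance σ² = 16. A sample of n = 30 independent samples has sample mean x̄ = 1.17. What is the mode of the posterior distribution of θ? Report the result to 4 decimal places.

θ̂_MAP = 1.3133

n = 30, x̄ = 1.17.
For a Normal prior and Normal likelihood with known variance, the posterior is Normal; its mode equals its mean, the precision-weighted average.
Prior precision 1/σ₀² = 1/10 = 0.1; data precision n/σ² = 30/16 = 1.875.
θ̂ = (0.1·4 + 1.875·1.17) / (0.1 + 1.875) = 2.59375/1.975 = 415/316 ≈ 1.3133.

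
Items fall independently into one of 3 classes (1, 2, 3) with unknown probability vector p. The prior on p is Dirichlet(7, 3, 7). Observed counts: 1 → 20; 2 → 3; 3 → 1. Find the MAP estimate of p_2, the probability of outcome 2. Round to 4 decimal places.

The posterior is Dirichlet(αᵢ + nᵢ) = Dirichlet(27, 6, 8).
For a Dirichlet(a₁,…,a_K) with all aᵢ > 1, the mode has j-th component (aⱼ − 1)/(Σaᵢ − K).
Here Σaᵢ = 41 and K = 3, so p_2 = (6 − 1)/(41 − 3) = 5/38 ≈ 0.1316.

MAP estimate: 0.1316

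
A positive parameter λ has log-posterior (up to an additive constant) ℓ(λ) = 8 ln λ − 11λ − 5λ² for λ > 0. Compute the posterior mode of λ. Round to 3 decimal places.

ℓ'(λ) = 8/λ − 11 − 10λ. Setting this to zero and multiplying by λ: 10λ² + 11λ − 8 = 0.
λ = (−11 + √(11² + 4·10·8)) / (2·10) = (−11 + √441) / 20 = (−11 + 21)/20 = 1/2.
ℓ''(λ) = −8/λ² − 10 < 0, confirming a maximum.

λ̂_MAP = 0.500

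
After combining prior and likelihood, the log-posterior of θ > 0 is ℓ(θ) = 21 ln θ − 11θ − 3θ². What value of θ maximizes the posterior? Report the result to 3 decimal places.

ℓ'(θ) = 21/θ − 11 − 6θ. Setting this to zero and multiplying by θ: 6θ² + 11θ − 21 = 0.
θ = (−11 + √(11² + 4·6·21)) / (2·6) = (−11 + √625) / 12 = (−11 + 25)/12 = 7/6.
ℓ''(θ) = −21/θ² − 6 < 0, confirming a maximum.

θ̂_MAP = 1.167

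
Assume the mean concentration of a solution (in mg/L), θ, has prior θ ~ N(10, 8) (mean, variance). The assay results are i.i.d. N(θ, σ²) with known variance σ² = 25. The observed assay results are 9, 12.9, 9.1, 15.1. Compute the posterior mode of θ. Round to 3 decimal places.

n = 4; x̄ = (9 + 12.9 + 9.1 + 15.1)/4 = 46.1/4 = 11.525.
For a Normal prior and Normal likelihood with known variance, the posterior is Normal; its mode equals its mean, the precision-weighted average.
Prior precision 1/σ₀² = 1/8 = 0.125; data precision n/σ² = 4/25 = 0.16.
θ̂ = (0.125·10 + 0.16·11.525) / (0.125 + 0.16) = 3.094/0.285 = 3094/285 ≈ 10.856.

θ̂_MAP = 10.856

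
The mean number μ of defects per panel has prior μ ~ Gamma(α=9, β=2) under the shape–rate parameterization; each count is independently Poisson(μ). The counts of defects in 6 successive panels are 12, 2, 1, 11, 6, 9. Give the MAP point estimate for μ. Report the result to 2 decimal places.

Σxᵢ = 12+2+1+11+6+9 = 41, with n = 6.
Posterior ∝ μ^8e^(−2μ) · μ^41e^(−6μ) = μ^49e^(−8μ), i.e. Gamma(shape=50, rate=8).
The mode of a Gamma(a, b) with a ≥ 1 (shape–rate) is (a−1)/b = 49/8 ≈ 6.13.

μ̂_MAP = 6.13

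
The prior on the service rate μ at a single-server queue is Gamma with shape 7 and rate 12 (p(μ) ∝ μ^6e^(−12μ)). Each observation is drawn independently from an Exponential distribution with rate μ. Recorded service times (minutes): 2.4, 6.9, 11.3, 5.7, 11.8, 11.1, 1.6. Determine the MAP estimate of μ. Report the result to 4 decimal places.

μ̂_MAP = 0.2070

The Exponential(rate=μ) likelihood is ∝ μ^n e^(−μΣtᵢ). Here n = 7 and Σtᵢ = 2.4 + 6.9 + 11.3 + 5.7 + 11.8 + 11.1 + 1.6 = 50.8.
Posterior ∝ μ^6e^(−12μ) · μ^7e^(−50.8μ) = μ^13e^(−62.8μ), i.e. Gamma(14, 62.8).
Mode = (a−1)/b = 13/62.8 ≈ 0.2070.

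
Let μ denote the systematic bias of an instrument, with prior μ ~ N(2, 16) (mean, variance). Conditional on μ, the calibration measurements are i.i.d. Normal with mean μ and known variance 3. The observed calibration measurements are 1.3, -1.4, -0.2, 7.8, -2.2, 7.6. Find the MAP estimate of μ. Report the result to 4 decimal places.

n = 6; x̄ = (1.3 + (-1.4) + (-0.2) + 7.8 + (-2.2) + 7.6)/6 = 12.9/6 = 2.15.
For a Normal prior and Normal likelihood with known variance, the posterior is Normal; its mode equals its mean, the precision-weighted average.
Prior precision 1/σ₀² = 1/16 = 0.0625; data precision n/σ² = 6/3 = 2.
μ̂ = (0.0625·2 + 2·2.15) / (0.0625 + 2) = 4.425/2.0625 = 118/55 ≈ 2.1455.

μ̂_MAP = 2.1455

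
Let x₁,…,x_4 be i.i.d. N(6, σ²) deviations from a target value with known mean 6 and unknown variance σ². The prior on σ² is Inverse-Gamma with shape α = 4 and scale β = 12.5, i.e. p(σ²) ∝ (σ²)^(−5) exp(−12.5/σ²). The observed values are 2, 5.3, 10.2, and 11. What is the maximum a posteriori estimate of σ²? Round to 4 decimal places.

σ̂²_MAP = 6.0093

Sum of squared deviations about the known mean: SS = (2−6)² + (5.3−6)² + (10.2−6)² + (11−6)² = 59.13.
The Normal likelihood contributes (σ²)^(−n/2) exp(−SS/(2σ²)), so the posterior is Inverse-Gamma(α + n/2, β + SS/2) = Inverse-Gamma(6, 42.065).
The mode of Inverse-Gamma(a, b) is b/(a+1) = 42.065/7 ≈ 6.0093.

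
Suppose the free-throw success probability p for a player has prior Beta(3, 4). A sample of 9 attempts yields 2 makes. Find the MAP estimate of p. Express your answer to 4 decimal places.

p̂_MAP = 0.2857

Prior: Beta(3, 4).
Data: 2 successes in 9 trials. The binomial likelihood contributes p^2(1−p)^7, so the posterior is Beta(3+2, 4+7) = Beta(5, 11).
For Beta(a, b) with a, b > 1 the mode is (a−1)/(a+b−2) = 4/14 ≈ 0.2857.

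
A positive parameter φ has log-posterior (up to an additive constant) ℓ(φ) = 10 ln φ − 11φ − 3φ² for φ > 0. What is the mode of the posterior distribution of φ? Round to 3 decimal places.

ℓ'(φ) = 10/φ − 11 − 6φ. Setting this to zero and multiplying by φ: 6φ² + 11φ − 10 = 0.
φ = (−11 + √(11² + 4·6·10)) / (2·6) = (−11 + √361) / 12 = (−11 + 19)/12 = 2/3.
ℓ''(φ) = −10/φ² − 6 < 0, confirming a maximum.

φ̂_MAP = 0.667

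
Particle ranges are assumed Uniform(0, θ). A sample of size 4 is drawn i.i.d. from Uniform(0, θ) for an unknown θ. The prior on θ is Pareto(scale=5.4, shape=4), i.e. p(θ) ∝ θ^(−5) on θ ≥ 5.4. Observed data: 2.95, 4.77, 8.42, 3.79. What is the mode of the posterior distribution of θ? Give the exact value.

θ̂_MAP = 8.42

The Uniform(0, θ) likelihood is θ^(−n) for θ ≥ max(xᵢ), zero otherwise. Here max(xᵢ) = 8.42.
Posterior ∝ θ^(−5) · θ^(−4) = θ^(−9) on θ ≥ max(5.4, 8.42) = 8.42.
This density is strictly decreasing in θ, so the posterior mode lies at the lower boundary of the support.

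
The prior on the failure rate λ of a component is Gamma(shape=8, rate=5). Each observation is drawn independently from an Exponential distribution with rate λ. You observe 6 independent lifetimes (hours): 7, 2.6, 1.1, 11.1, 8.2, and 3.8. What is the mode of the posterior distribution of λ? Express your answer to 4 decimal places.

λ̂_MAP = 0.3351

The Exponential(rate=λ) likelihood is ∝ λ^n e^(−λΣtᵢ). Here n = 6 and Σtᵢ = 7 + 2.6 + 1.1 + 11.1 + 8.2 + 3.8 = 33.8.
Posterior ∝ λ^7e^(−5λ) · λ^6e^(−33.8λ) = λ^13e^(−38.8λ), i.e. Gamma(14, 38.8).
Mode = (a−1)/b = 13/38.8 ≈ 0.3351.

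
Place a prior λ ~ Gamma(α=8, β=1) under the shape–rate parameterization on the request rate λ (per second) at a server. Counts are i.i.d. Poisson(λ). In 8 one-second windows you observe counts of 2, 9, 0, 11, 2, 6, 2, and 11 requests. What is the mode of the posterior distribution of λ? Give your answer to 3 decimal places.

λ̂_MAP = 5.556

Σxᵢ = 2+9+0+11+2+6+2+11 = 43, with n = 8.
Posterior ∝ λ^7e^(−1λ) · λ^43e^(−8λ) = λ^50e^(−9λ), i.e. Gamma(shape=51, rate=9).
The mode of a Gamma(a, b) with a ≥ 1 (shape–rate) is (a−1)/b = 50/9 ≈ 5.556.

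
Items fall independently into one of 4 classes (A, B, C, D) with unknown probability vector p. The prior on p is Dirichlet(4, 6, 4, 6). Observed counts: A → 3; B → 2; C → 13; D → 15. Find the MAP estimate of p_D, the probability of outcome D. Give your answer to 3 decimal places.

MAP estimate of p_D = 0.408

The posterior is Dirichlet(αᵢ + nᵢ) = Dirichlet(7, 8, 17, 21).
For a Dirichlet(a₁,…,a_K) with all aᵢ > 1, the mode has j-th component (aⱼ − 1)/(Σaᵢ − K).
Here Σaᵢ = 53 and K = 4, so p_D = (21 − 1)/(53 − 4) = 20/49 ≈ 0.408.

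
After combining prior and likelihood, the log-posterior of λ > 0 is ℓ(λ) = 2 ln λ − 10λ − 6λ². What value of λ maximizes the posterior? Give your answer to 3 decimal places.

λ̂_MAP = 0.167

ℓ'(λ) = 2/λ − 10 − 12λ. Setting this to zero and multiplying by λ: 12λ² + 10λ − 2 = 0.
λ = (−10 + √(10² + 4·12·2)) / (2·12) = (−10 + √196) / 24 = (−10 + 14)/24 = 1/6.
ℓ''(λ) = −2/λ² − 12 < 0, confirming a maximum.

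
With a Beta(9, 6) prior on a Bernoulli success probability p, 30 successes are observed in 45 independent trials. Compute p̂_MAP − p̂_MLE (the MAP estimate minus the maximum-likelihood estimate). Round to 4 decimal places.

Posterior is Beta(39, 21); MAP = (39−1)/(60−2) = 38/58 ≈ 0.65517.
MLE ignores the prior: p̂_MLE = k/n = 30/45 ≈ 0.66667.
Difference = 38/58 − 30/45 = -1/87 ≈ -0.0115.

MAP − MLE = -0.0115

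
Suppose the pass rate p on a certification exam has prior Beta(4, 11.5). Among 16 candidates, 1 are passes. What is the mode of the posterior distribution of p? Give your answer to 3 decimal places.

p̂_MAP = 0.136

Prior: Beta(4, 11.5).
Data: 1 success in 16 trials. The binomial likelihood contributes p(1−p)^15, so the posterior is Beta(4+1, 11.5+15) = Beta(5, 26.5).
For Beta(a, b) with a, b > 1 the mode is (a−1)/(a+b−2) = 4/29.5 ≈ 0.136.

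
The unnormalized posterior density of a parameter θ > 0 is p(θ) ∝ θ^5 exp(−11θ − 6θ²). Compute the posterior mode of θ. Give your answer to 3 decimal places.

θ̂_MAP = 0.333

ℓ'(θ) = 5/θ − 11 − 12θ. Setting this to zero and multiplying by θ: 12θ² + 11θ − 5 = 0.
θ = (−11 + √(11² + 4·12·5)) / (2·12) = (−11 + √361) / 24 = (−11 + 19)/24 = 1/3.
ℓ''(θ) = −5/θ² − 12 < 0, confirming a maximum.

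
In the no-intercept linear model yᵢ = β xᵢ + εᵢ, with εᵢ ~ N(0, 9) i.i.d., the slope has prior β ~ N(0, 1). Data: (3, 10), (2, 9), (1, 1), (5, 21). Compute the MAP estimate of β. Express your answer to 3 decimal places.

β̂_MAP = 3.208

log p(β | y) = −Σ(yᵢ − βxᵢ)²/(2·9) − β²/(2·1) + const.
Setting the derivative to zero: Σxᵢ(yᵢ − βxᵢ)/9 − β/1 = 0, so β = Σxᵢyᵢ / (Σxᵢ² + σ²/τ²).
Σxᵢyᵢ = 3·10 + 2·9 + 1·1 + 5·21 = 154; Σxᵢ² = 39; σ²/τ² = 9.
β̂_MAP = 154 / (39 + 9) = 154/48 ≈ 3.208.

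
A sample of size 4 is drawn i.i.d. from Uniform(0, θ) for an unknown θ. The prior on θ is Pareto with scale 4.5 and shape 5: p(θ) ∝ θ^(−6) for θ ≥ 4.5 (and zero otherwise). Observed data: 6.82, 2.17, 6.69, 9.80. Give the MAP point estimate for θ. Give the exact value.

The Uniform(0, θ) likelihood is θ^(−n) for θ ≥ max(xᵢ), zero otherwise. Here max(xᵢ) = 9.80.
Posterior ∝ θ^(−6) · θ^(−4) = θ^(−10) on θ ≥ max(4.5, 9.80) = 9.80.
This density is strictly decreasing in θ, so the posterior mode lies at the lower boundary of the support.

θ̂_MAP = 9.80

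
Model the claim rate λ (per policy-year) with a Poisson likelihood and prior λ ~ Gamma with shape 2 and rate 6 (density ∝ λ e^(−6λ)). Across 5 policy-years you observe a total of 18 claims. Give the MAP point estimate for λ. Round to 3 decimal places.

λ̂_MAP = 1.727

Σxᵢ = 18, n = 5.
Posterior ∝ λe^(−6λ) · λ^18e^(−5λ) = λ^19e^(−11λ), i.e. Gamma(shape=20, rate=11).
The mode of a Gamma(a, b) with a ≥ 1 (shape–rate) is (a−1)/b = 19/11 ≈ 1.727.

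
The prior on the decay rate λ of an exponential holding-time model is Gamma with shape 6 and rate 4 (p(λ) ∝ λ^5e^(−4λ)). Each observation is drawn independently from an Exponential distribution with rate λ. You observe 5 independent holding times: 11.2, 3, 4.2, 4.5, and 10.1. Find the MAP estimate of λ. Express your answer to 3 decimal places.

λ̂_MAP = 0.270

The Exponential(rate=λ) likelihood is ∝ λ^n e^(−λΣtᵢ). Here n = 5 and Σtᵢ = 11.2 + 3 + 4.2 + 4.5 + 10.1 = 33.
Posterior ∝ λ^5e^(−4λ) · λ^5e^(−33λ) = λ^10e^(−37λ), i.e. Gamma(11, 37).
Mode = (a−1)/b = 10/37 ≈ 0.270.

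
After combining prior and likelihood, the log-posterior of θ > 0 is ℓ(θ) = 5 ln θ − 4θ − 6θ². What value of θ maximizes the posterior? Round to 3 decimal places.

θ̂_MAP = 0.500

ℓ'(θ) = 5/θ − 4 − 12θ. Setting this to zero and multiplying by θ: 12θ² + 4θ − 5 = 0.
θ = (−4 + √(4² + 4·12·5)) / (2·12) = (−4 + √256) / 24 = (−4 + 16)/24 = 1/2.
ℓ''(θ) = −5/θ² − 12 < 0, confirming a maximum.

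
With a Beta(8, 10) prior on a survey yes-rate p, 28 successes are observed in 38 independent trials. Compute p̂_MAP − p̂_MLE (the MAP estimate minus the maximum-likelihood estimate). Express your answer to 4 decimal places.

MAP − MLE = -0.0887

Posterior is Beta(36, 20); MAP = (36−1)/(56−2) = 35/54 ≈ 0.64815.
MLE ignores the prior: p̂_MLE = k/n = 28/38 ≈ 0.73684.
Difference = 35/54 − 28/38 = -91/1026 ≈ -0.0887.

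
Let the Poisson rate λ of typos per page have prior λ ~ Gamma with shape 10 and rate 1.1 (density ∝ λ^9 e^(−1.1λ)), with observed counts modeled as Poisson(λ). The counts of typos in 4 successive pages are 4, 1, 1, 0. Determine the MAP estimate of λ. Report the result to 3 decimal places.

Σxᵢ = 4+1+1+0 = 6, with n = 4.
Posterior ∝ λ^9e^(−1.1λ) · λ^6e^(−4λ) = λ^15e^(−5.1λ), i.e. Gamma(shape=16, rate=5.1).
The mode of a Gamma(a, b) with a ≥ 1 (shape–rate) is (a−1)/b = 15/5.1 ≈ 2.941.

λ̂_MAP = 2.941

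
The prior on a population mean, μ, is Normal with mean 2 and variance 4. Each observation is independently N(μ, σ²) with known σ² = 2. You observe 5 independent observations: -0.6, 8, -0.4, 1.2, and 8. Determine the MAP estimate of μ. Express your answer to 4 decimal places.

μ̂_MAP = 3.1273

n = 5; x̄ = ((-0.6) + 8 + (-0.4) + 1.2 + 8)/5 = 16.2/5 = 3.24.
For a Normal prior and Normal likelihood with known variance, the posterior is Normal; its mode equals its mean, the precision-weighted average.
Prior precision 1/σ₀² = 1/4 = 0.25; data precision n/σ² = 5/2 = 2.5.
μ̂ = (0.25·2 + 2.5·3.24) / (0.25 + 2.5) = 8.6/2.75 = 172/55 ≈ 3.1273.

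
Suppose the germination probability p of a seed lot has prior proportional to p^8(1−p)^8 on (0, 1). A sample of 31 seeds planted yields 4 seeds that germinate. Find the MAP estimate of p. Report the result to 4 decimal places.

The prior density ∝ p^8(1−p)^8 is the kernel of Beta(9, 9).
Data: 4 successes in 31 trials. The binomial likelihood contributes p^4(1−p)^27, so the posterior is Beta(9+4, 9+27) = Beta(13, 36).
For Beta(a, b) with a, b > 1 the mode is (a−1)/(a+b−2) = 12/47 ≈ 0.2553.

p̂_MAP = 0.2553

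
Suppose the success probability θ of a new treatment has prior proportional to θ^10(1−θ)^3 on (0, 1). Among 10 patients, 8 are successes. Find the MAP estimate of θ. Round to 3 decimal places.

θ̂_MAP = 0.783

The prior density ∝ θ^10(1−θ)^3 is the kernel of Beta(11, 4).
Data: 8 successes in 10 trials. The binomial likelihood contributes θ^8(1−θ)^2, so the posterior is Beta(11+8, 4+2) = Beta(19, 6).
For Beta(a, b) with a, b > 1 the mode is (a−1)/(a+b−2) = 18/23 ≈ 0.783.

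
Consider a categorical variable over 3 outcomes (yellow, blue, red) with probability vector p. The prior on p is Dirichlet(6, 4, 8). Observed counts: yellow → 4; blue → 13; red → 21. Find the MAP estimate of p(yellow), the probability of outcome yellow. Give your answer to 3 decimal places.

MAP estimate of p(yellow) = 0.170

The posterior is Dirichlet(αᵢ + nᵢ) = Dirichlet(10, 17, 29).
For a Dirichlet(a₁,…,a_K) with all aᵢ > 1, the mode has j-th component (aⱼ − 1)/(Σaᵢ − K).
Here Σaᵢ = 56 and K = 3, so p(yellow) = (10 − 1)/(56 − 3) = 9/53 ≈ 0.170.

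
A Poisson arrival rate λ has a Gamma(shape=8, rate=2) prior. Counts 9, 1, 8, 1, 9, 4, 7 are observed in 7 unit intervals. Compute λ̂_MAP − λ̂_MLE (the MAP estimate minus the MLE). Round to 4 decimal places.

MAP − MLE = -0.4603

Σxᵢ = 39. Posterior is Gamma(47, 9); MAP = (47−1)/9 = 46/9 ≈ 5.11111.
MLE = x̄ = 39/7 ≈ 5.57143.
Difference = 46/9 − 39/7 = -29/63 ≈ -0.4603.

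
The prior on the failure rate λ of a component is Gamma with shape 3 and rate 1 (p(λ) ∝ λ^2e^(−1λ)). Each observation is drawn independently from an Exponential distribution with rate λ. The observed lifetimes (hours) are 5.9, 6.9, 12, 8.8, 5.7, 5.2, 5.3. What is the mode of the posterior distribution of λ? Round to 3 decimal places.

The Exponential(rate=λ) likelihood is ∝ λ^n e^(−λΣtᵢ). Here n = 7 and Σtᵢ = 5.9 + 6.9 + 12 + 8.8 + 5.7 + 5.2 + 5.3 = 49.8.
Posterior ∝ λ^2e^(−1λ) · λ^7e^(−49.8λ) = λ^9e^(−50.8λ), i.e. Gamma(10, 50.8).
Mode = (a−1)/b = 9/50.8 ≈ 0.177.

λ̂_MAP = 0.177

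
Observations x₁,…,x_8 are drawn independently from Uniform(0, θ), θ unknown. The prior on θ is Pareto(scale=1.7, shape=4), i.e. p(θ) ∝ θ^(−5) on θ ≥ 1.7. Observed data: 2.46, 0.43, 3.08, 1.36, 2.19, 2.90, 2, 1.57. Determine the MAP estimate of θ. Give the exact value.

θ̂_MAP = 3.08

The Uniform(0, θ) likelihood is θ^(−n) for θ ≥ max(xᵢ), zero otherwise. Here max(xᵢ) = 3.08.
Posterior ∝ θ^(−5) · θ^(−8) = θ^(−13) on θ ≥ max(1.7, 3.08) = 3.08.
This density is strictly decreasing in θ, so the posterior mode lies at the lower boundary of the support.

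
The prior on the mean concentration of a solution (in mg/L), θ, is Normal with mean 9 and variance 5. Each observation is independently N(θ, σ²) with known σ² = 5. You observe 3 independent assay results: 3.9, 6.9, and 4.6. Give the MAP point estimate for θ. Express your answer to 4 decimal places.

n = 3; x̄ = (3.9 + 6.9 + 4.6)/3 = 15.4/3 = 77/15 ≈ 5.1333.
For a Normal prior and Normal likelihood with known variance, the posterior is Normal; its mode equals its mean, the precision-weighted average.
Prior precision 1/σ₀² = 1/5 = 0.2; data precision n/σ² = 3/5 = 0.6.
θ̂ = (0.2·9 + 0.6·(77/15)) / (0.2 + 0.6) = 4.88/0.8 = 6.1000.

θ̂_MAP = 6.1000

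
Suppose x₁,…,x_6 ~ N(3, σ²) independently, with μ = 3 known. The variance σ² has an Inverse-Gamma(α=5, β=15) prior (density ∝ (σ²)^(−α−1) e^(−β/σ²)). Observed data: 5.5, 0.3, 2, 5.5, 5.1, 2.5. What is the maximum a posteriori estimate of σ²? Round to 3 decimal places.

σ̂²_MAP = 3.081

Sum of squared deviations about the known mean: SS = (5.5−3)² + (0.3−3)² + (2−3)² + (5.5−3)² + (5.1−3)² + (2.5−3)² = 25.45.
The Normal likelihood contributes (σ²)^(−n/2) exp(−SS/(2σ²)), so the posterior is Inverse-Gamma(α + n/2, β + SS/2) = Inverse-Gamma(8, 27.725).
The mode of Inverse-Gamma(a, b) is b/(a+1) = 27.725/9 ≈ 3.081.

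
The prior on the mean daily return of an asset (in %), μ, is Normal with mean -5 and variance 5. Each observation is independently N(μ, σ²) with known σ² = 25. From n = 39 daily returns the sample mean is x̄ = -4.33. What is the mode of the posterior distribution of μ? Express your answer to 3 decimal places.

μ̂_MAP = -4.406

n = 39, x̄ = -4.33.
For a Normal prior and Normal likelihood with known variance, the posterior is Normal; its mode equals its mean, the precision-weighted average.
Prior precision 1/σ₀² = 1/5 = 0.2; data precision n/σ² = 39/25 = 1.56.
μ̂ = (0.2·(-5) + 1.56·(-4.33)) / (0.2 + 1.56) = (-7.7548)/1.76 = -19387/4400 ≈ -4.406.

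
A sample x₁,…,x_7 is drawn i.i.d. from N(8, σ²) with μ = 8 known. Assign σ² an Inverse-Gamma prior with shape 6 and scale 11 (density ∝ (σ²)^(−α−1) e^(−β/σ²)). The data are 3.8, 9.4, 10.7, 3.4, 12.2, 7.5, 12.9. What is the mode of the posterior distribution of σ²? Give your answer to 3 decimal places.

Sum of squared deviations about the known mean: SS = (3.8−8)² + (9.4−8)² + (10.7−8)² + (3.4−8)² + (12.2−8)² + (7.5−8)² + (12.9−8)² = 89.95.
The Normal likelihood contributes (σ²)^(−n/2) exp(−SS/(2σ²)), so the posterior is Inverse-Gamma(α + n/2, β + SS/2) = Inverse-Gamma(9.5, 55.975).
The mode of Inverse-Gamma(a, b) is b/(a+1) = 55.975/10.5 ≈ 5.331.

σ̂²_MAP = 5.331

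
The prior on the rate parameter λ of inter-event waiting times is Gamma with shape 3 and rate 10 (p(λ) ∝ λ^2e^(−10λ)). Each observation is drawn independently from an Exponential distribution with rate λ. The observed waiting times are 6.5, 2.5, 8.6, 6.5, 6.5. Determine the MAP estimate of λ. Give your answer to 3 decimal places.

λ̂_MAP = 0.172

The Exponential(rate=λ) likelihood is ∝ λ^n e^(−λΣtᵢ). Here n = 5 and Σtᵢ = 6.5 + 2.5 + 8.6 + 6.5 + 6.5 = 30.6.
Posterior ∝ λ^2e^(−10λ) · λ^5e^(−30.6λ) = λ^7e^(−40.6λ), i.e. Gamma(8, 40.6).
Mode = (a−1)/b = 7/40.6 ≈ 0.172.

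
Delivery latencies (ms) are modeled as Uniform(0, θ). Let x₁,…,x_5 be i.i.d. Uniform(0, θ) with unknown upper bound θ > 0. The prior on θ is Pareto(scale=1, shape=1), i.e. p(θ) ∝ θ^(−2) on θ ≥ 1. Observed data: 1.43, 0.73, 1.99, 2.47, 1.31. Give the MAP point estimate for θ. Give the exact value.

θ̂_MAP = 2.47

The Uniform(0, θ) likelihood is θ^(−n) for θ ≥ max(xᵢ), zero otherwise. Here max(xᵢ) = 2.47.
Posterior ∝ θ^(−2) · θ^(−5) = θ^(−7) on θ ≥ max(1, 2.47) = 2.47.
This density is strictly decreasing in θ, so the posterior mode lies at the lower boundary of the support.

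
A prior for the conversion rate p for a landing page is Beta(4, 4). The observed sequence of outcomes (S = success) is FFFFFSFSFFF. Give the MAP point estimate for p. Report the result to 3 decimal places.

p̂_MAP = 0.294

Prior: Beta(4, 4).
Data: 2 successes in 11 trials (from the sequence). The binomial likelihood contributes p^2(1−p)^9, so the posterior is Beta(4+2, 4+9) = Beta(6, 13).
For Beta(a, b) with a, b > 1 the mode is (a−1)/(a+b−2) = 5/17 ≈ 0.294.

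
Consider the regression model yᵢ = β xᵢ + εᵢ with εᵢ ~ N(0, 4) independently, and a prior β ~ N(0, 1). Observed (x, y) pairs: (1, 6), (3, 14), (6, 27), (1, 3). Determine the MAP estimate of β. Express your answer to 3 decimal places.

log p(β | y) = −Σ(yᵢ − βxᵢ)²/(2·4) − β²/(2·1) + const.
Setting the derivative to zero: Σxᵢ(yᵢ − βxᵢ)/4 − β/1 = 0, so β = Σxᵢyᵢ / (Σxᵢ² + σ²/τ²).
Σxᵢyᵢ = 1·6 + 3·14 + 6·27 + 1·3 = 213; Σxᵢ² = 47; σ²/τ² = 4.
β̂_MAP = 213 / (47 + 4) = 213/51 ≈ 4.176.

β̂_MAP = 4.176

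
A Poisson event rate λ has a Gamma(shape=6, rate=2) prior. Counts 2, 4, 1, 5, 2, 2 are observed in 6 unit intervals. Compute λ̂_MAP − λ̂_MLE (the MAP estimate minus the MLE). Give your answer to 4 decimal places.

MAP − MLE = -0.0417

Σxᵢ = 16. Posterior is Gamma(22, 8); MAP = (22−1)/8 = 21/8 ≈ 2.62500.
MLE = x̄ = 16/6 ≈ 2.66667.
Difference = 21/8 − 16/6 = -1/24 ≈ -0.0417.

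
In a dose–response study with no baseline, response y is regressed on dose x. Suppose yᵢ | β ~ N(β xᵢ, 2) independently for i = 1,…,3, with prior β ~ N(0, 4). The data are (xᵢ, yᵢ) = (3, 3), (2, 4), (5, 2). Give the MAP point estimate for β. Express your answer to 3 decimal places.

β̂_MAP = 0.701

log p(β | y) = −Σ(yᵢ − βxᵢ)²/(2·2) − β²/(2·4) + const.
Setting the derivative to zero: Σxᵢ(yᵢ − βxᵢ)/2 − β/4 = 0, so β = Σxᵢyᵢ / (Σxᵢ² + σ²/τ²).
Σxᵢyᵢ = 3·3 + 2·4 + 5·2 = 27; Σxᵢ² = 38; σ²/τ² = 0.5.
β̂_MAP = 27 / (38 + 0.5) = 27/38.5 ≈ 0.701.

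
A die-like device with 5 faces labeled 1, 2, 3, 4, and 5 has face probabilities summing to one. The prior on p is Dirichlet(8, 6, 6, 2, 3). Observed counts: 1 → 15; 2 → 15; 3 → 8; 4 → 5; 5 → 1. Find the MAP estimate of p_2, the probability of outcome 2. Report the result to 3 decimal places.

MAP estimate: 0.313

The posterior is Dirichlet(αᵢ + nᵢ) = Dirichlet(23, 21, 14, 7, 4).
For a Dirichlet(a₁,…,a_K) with all aᵢ > 1, the mode has j-th component (aⱼ − 1)/(Σaᵢ − K).
Here Σaᵢ = 69 and K = 5, so p_2 = (21 − 1)/(69 − 5) = 20/64 ≈ 0.313.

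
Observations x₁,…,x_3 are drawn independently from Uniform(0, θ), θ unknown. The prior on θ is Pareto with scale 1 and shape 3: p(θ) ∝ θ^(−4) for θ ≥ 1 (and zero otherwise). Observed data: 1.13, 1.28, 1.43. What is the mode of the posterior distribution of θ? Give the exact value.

θ̂_MAP = 1.43

The Uniform(0, θ) likelihood is θ^(−n) for θ ≥ max(xᵢ), zero otherwise. Here max(xᵢ) = 1.43.
Posterior ∝ θ^(−4) · θ^(−3) = θ^(−7) on θ ≥ max(1, 1.43) = 1.43.
This density is strictly decreasing in θ, so the posterior mode lies at the lower boundary of the support.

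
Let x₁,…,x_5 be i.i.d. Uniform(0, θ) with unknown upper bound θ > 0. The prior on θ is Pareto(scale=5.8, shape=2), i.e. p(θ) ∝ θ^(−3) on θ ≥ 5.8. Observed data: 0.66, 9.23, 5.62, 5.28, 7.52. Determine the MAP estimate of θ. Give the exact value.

The Uniform(0, θ) likelihood is θ^(−n) for θ ≥ max(xᵢ), zero otherwise. Here max(xᵢ) = 9.23.
Posterior ∝ θ^(−3) · θ^(−5) = θ^(−8) on θ ≥ max(5.8, 9.23) = 9.23.
This density is strictly decreasing in θ, so the posterior mode lies at the lower boundary of the support.

θ̂_MAP = 9.23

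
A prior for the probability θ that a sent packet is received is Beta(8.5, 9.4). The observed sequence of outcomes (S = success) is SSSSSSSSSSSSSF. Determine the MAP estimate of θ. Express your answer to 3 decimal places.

Prior: Beta(8.5, 9.4).
Data: 13 successes in 14 trials (from the sequence). The binomial likelihood contributes θ^13(1−θ)^1, so the posterior is Beta(8.5+13, 9.4+1) = Beta(21.5, 10.4).
For Beta(a, b) with a, b > 1 the mode is (a−1)/(a+b−2) = 20.5/29.9 ≈ 0.686.

θ̂_MAP = 0.686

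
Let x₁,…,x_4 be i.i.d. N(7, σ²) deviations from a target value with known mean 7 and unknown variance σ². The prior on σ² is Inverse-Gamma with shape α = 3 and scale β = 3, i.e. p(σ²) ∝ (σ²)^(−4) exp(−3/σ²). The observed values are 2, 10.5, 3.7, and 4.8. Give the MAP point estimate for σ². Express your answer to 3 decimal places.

Sum of squared deviations about the known mean: SS = (2−7)² + (10.5−7)² + (3.7−7)² + (4.8−7)² = 52.98.
The Normal likelihood contributes (σ²)^(−n/2) exp(−SS/(2σ²)), so the posterior is Inverse-Gamma(α + n/2, β + SS/2) = Inverse-Gamma(5, 29.49).
The mode of Inverse-Gamma(a, b) is b/(a+1) = 29.49/6 ≈ 4.915.

σ̂²_MAP = 4.915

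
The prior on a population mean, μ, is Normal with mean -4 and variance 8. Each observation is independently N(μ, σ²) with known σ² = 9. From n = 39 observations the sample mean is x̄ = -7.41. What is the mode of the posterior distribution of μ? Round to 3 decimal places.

μ̂_MAP = -7.314

n = 39, x̄ = -7.41.
For a Normal prior and Normal likelihood with known variance, the posterior is Normal; its mode equals its mean, the precision-weighted average.
Prior precision 1/σ₀² = 1/8 = 0.125; data precision n/σ² = 39/9 = 13/3.
μ̂ = (0.125·(-4) + (13/3)·(-7.41)) / (0.125 + 13/3) = (-32.61)/(107/24) = -19566/2675 ≈ -7.314.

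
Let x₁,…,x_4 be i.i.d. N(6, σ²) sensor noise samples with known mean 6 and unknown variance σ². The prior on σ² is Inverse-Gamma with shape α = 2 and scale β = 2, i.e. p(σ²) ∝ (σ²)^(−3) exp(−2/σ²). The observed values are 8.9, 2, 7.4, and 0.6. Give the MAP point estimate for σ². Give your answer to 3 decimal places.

σ̂²_MAP = 5.953

Sum of squared deviations about the known mean: SS = (8.9−6)² + (2−6)² + (7.4−6)² + (0.6−6)² = 55.53.
The Normal likelihood contributes (σ²)^(−n/2) exp(−SS/(2σ²)), so the posterior is Inverse-Gamma(α + n/2, β + SS/2) = Inverse-Gamma(4, 29.765).
The mode of Inverse-Gamma(a, b) is b/(a+1) = 29.765/5 ≈ 5.953.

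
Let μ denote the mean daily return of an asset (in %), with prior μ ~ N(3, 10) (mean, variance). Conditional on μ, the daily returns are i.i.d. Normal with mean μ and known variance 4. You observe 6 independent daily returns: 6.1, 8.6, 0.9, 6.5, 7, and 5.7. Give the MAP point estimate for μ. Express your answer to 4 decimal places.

n = 6; x̄ = (6.1 + 8.6 + 0.9 + 6.5 + 7 + 5.7)/6 = 34.8/6 = 5.8.
For a Normal prior and Normal likelihood with known variance, the posterior is Normal; its mode equals its mean, the precision-weighted average.
Prior precision 1/σ₀² = 1/10 = 0.1; data precision n/σ² = 6/4 = 1.5.
μ̂ = (0.1·3 + 1.5·5.8) / (0.1 + 1.5) = 9/1.6 = 5.6250.

μ̂_MAP = 5.6250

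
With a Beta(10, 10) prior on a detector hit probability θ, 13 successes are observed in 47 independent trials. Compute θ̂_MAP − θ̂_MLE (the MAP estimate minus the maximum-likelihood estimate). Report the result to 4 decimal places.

MAP − MLE = 0.0619

Posterior is Beta(23, 44); MAP = (23−1)/(67−2) = 22/65 ≈ 0.33846.
MLE ignores the prior: θ̂_MLE = k/n = 13/47 ≈ 0.27660.
Difference = 22/65 − 13/47 = 189/3055 ≈ 0.0619.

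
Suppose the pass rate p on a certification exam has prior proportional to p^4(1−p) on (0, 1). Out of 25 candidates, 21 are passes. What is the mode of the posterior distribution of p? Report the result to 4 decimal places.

The prior density ∝ p^4(1−p)^1 is the kernel of Beta(5, 2).
Data: 21 successes in 25 trials. The binomial likelihood contributes p^21(1−p)^4, so the posterior is Beta(5+21, 2+4) = Beta(26, 6).
For Beta(a, b) with a, b > 1 the mode is (a−1)/(a+b−2) = 25/30 ≈ 0.8333.

p̂_MAP = 0.8333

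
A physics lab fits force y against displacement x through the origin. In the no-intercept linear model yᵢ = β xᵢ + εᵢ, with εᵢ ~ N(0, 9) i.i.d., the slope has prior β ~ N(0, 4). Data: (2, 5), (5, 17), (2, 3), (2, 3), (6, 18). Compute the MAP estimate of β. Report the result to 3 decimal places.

β̂_MAP = 2.857

log p(β | y) = −Σ(yᵢ − βxᵢ)²/(2·9) − β²/(2·4) + const.
Setting the derivative to zero: Σxᵢ(yᵢ − βxᵢ)/9 − β/4 = 0, so β = Σxᵢyᵢ / (Σxᵢ² + σ²/τ²).
Σxᵢyᵢ = 2·5 + 5·17 + 2·3 + 2·3 + 6·18 = 215; Σxᵢ² = 73; σ²/τ² = 2.25.
β̂_MAP = 215 / (73 + 2.25) = 215/75.25 ≈ 2.857.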